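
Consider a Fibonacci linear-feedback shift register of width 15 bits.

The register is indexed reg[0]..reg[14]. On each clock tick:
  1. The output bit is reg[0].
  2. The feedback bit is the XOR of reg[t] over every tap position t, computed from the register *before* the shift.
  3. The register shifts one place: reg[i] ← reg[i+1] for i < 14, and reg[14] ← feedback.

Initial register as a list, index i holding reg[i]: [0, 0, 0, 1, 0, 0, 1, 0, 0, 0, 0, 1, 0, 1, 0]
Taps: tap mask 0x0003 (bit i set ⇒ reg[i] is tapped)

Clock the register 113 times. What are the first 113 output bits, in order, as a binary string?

k : reg_k → out_k, fb_k
0: 000100100001010 → 0, fb=0
1: 001001000010100 → 0, fb=0
2: 010010000101000 → 0, fb=1
3: 100100001010001 → 1, fb=1
4: 001000010100011 → 0, fb=0
5: 010000101000110 → 0, fb=1
6: 100001010001101 → 1, fb=1
7: 000010100011011 → 0, fb=0
8: 000101000110110 → 0, fb=0
9: 001010001101100 → 0, fb=0
10: 010100011011000 → 0, fb=1
11: 101000110110001 → 1, fb=1
12: 010001101100011 → 0, fb=1
13: 100011011000111 → 1, fb=1
14: 000110110001111 → 0, fb=0
15: 001101100011110 → 0, fb=0
16: 011011000111100 → 0, fb=1
17: 110110001111001 → 1, fb=0
18: 101100011110010 → 1, fb=1
19: 011000111100101 → 0, fb=1
20: 110001111001011 → 1, fb=0
21: 100011110010110 → 1, fb=1
22: 000111100101101 → 0, fb=0
23: 001111001011010 → 0, fb=0
24: 011110010110100 → 0, fb=1
25: 111100101101001 → 1, fb=0
26: 111001011010010 → 1, fb=0
27: 110010110100100 → 1, fb=0
28: 100101101001000 → 1, fb=1
29: 001011010010001 → 0, fb=0
30: 010110100100010 → 0, fb=1
31: 101101001000101 → 1, fb=1
32: 011010010001011 → 0, fb=1
33: 110100100010111 → 1, fb=0
34: 101001000101110 → 1, fb=1
35: 010010001011101 → 0, fb=1
36: 100100010111011 → 1, fb=1
37: 001000101110111 → 0, fb=0
38: 010001011101110 → 0, fb=1
39: 100010111011101 → 1, fb=1
40: 000101110111011 → 0, fb=0
41: 001011101110110 → 0, fb=0
42: 010111011101100 → 0, fb=1
43: 101110111011001 → 1, fb=1
44: 011101110110011 → 0, fb=1
45: 111011101100111 → 1, fb=0
46: 110111011001110 → 1, fb=0
47: 101110110011100 → 1, fb=1
48: 011101100111001 → 0, fb=1
49: 111011001110011 → 1, fb=0
50: 110110011100110 → 1, fb=0
51: 101100111001100 → 1, fb=1
52: 011001110011001 → 0, fb=1
53: 110011100110011 → 1, fb=0
54: 100111001100110 → 1, fb=1
55: 001110011001101 → 0, fb=0
56: 011100110011010 → 0, fb=1
57: 111001100110101 → 1, fb=0
58: 110011001101010 → 1, fb=0
59: 100110011010100 → 1, fb=1
60: 001100110101001 → 0, fb=0
61: 011001101010010 → 0, fb=1
62: 110011010100101 → 1, fb=0
63: 100110101001010 → 1, fb=1
64: 001101010010101 → 0, fb=0
65: 011010100101010 → 0, fb=1
66: 110101001010101 → 1, fb=0
67: 101010010101010 → 1, fb=1
68: 010100101010101 → 0, fb=1
69: 101001010101011 → 1, fb=1
70: 010010101010111 → 0, fb=1
71: 100101010101111 → 1, fb=1
72: 001010101011111 → 0, fb=0
73: 010101010111110 → 0, fb=1
74: 101010101111101 → 1, fb=1
75: 010101011111011 → 0, fb=1
76: 101010111110111 → 1, fb=1
77: 010101111101111 → 0, fb=1
78: 101011111011111 → 1, fb=1
79: 010111110111111 → 0, fb=1
80: 101111101111111 → 1, fb=1
81: 011111011111111 → 0, fb=1
82: 111110111111111 → 1, fb=0
83: 111101111111110 → 1, fb=0
84: 111011111111100 → 1, fb=0
85: 110111111111000 → 1, fb=0
86: 101111111110000 → 1, fb=1
87: 011111111100001 → 0, fb=1
88: 111111111000011 → 1, fb=0
89: 111111110000110 → 1, fb=0
90: 111111100001100 → 1, fb=0
91: 111111000011000 → 1, fb=0
92: 111110000110000 → 1, fb=0
93: 111100001100000 → 1, fb=0
94: 111000011000000 → 1, fb=0
95: 110000110000000 → 1, fb=0
96: 100001100000000 → 1, fb=1
97: 000011000000001 → 0, fb=0
98: 000110000000010 → 0, fb=0
99: 001100000000100 → 0, fb=0
100: 011000000001000 → 0, fb=1
101: 110000000010001 → 1, fb=0
102: 100000000100010 → 1, fb=1
103: 000000001000101 → 0, fb=0
104: 000000010001010 → 0, fb=0
105: 000000100010100 → 0, fb=0
106: 000001000101000 → 0, fb=0
107: 000010001010000 → 0, fb=0
108: 000100010100000 → 0, fb=0
109: 001000101000000 → 0, fb=0
110: 010001010000000 → 0, fb=1
111: 100010100000001 → 1, fb=1
112: 000101000000011 → 0, fb=0

00010010000101000110110001111001011010010001011101110110011100110011010100101010101111101111111110000110000000010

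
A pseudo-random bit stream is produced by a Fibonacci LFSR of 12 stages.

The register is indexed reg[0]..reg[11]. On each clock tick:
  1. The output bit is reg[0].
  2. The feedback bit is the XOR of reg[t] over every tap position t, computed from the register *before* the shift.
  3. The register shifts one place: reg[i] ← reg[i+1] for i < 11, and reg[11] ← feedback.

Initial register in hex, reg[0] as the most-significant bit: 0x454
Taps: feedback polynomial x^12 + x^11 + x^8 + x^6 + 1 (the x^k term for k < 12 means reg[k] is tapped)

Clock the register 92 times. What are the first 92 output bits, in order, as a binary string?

01000101010001100011010101000011101111100011111101001100000001110011010101011101010110011100

k : reg_k → out_k, fb_k
0: 010001010100 → 0, fb=0
1: 100010101000 → 1, fb=1
2: 000101010001 → 0, fb=1
3: 001010100011 → 0, fb=0
4: 010101000110 → 0, fb=0
5: 101010001100 → 1, fb=0
6: 010100011000 → 0, fb=1
7: 101000110001 → 1, fb=1
8: 010001100011 → 0, fb=0
9: 100011000110 → 1, fb=1
10: 000110001101 → 0, fb=0
11: 001100011010 → 0, fb=1
12: 011000110101 → 0, fb=0
13: 110001101010 → 1, fb=1
14: 100011010101 → 1, fb=0
15: 000110101010 → 0, fb=0
16: 001101010100 → 0, fb=0
17: 011010101000 → 0, fb=0
18: 110101010000 → 1, fb=1
19: 101010100001 → 1, fb=1
20: 010101000011 → 0, fb=1
21: 101010000111 → 1, fb=0
22: 010100001110 → 0, fb=1
23: 101000011101 → 1, fb=1
24: 010000111011 → 0, fb=1
25: 100001110111 → 1, fb=1
26: 000011101111 → 0, fb=1
27: 000111011111 → 0, fb=0
28: 001110111110 → 0, fb=0
29: 011101111100 → 0, fb=0
30: 111011111000 → 1, fb=1
31: 110111110001 → 1, fb=1
32: 101111100011 → 1, fb=1
33: 011111000111 → 0, fb=1
34: 111110001111 → 1, fb=1
35: 111100011111 → 1, fb=1
36: 111000111111 → 1, fb=0
37: 110001111110 → 1, fb=1
38: 100011111101 → 1, fb=0
39: 000111111010 → 0, fb=0
40: 001111110100 → 0, fb=1
41: 011111101001 → 0, fb=1
42: 111111010011 → 1, fb=0
43: 111110100110 → 1, fb=0
44: 111101001100 → 1, fb=0
45: 111010011000 → 1, fb=0
46: 110100110000 → 1, fb=0
47: 101001100000 → 1, fb=0
48: 010011000000 → 0, fb=0
49: 100110000000 → 1, fb=1
50: 001100000001 → 0, fb=1
51: 011000000011 → 0, fb=1
52: 110000000111 → 1, fb=0
53: 100000001110 → 1, fb=0
54: 000000011100 → 0, fb=1
55: 000000111001 → 0, fb=1
56: 000001110011 → 0, fb=0
57: 000011100110 → 0, fb=1
58: 000111001101 → 0, fb=0
59: 001110011010 → 0, fb=1
60: 011100110101 → 0, fb=0
61: 111001101010 → 1, fb=1
62: 110011010101 → 1, fb=0
63: 100110101010 → 1, fb=1
64: 001101010101 → 0, fb=1
65: 011010101011 → 0, fb=1
66: 110101010111 → 1, fb=0
67: 101010101110 → 1, fb=1
68: 010101011101 → 0, fb=0
69: 101010111010 → 1, fb=1
70: 010101110101 → 0, fb=0
71: 101011101010 → 1, fb=1
72: 010111010101 → 0, fb=1
73: 101110101011 → 1, fb=0
74: 011101010110 → 0, fb=0
75: 111010101100 → 1, fb=1
76: 110101011001 → 1, fb=1
77: 101010110011 → 1, fb=1
78: 010101100111 → 0, fb=0
79: 101011001110 → 1, fb=0
80: 010110011100 → 0, fb=1
81: 101100111001 → 1, fb=0
82: 011001110010 → 0, fb=1
83: 110011100101 → 1, fb=1
84: 100111001011 → 1, fb=1
85: 001110010111 → 0, fb=1
86: 011100101111 → 0, fb=1
87: 111001011111 → 1, fb=1
88: 110010111111 → 1, fb=0
89: 100101111110 → 1, fb=1
90: 001011111101 → 0, fb=1
91: 010111111011 → 0, fb=1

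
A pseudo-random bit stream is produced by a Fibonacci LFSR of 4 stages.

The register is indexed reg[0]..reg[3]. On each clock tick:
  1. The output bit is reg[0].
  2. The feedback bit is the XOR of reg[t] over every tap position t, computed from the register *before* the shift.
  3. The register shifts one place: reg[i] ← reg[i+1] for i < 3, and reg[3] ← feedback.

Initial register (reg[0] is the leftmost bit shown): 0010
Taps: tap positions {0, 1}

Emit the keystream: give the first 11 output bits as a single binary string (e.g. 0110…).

00100110101

tick  register→output (feedback)
  0  0010→0 (0)
  1  0100→0 (1)
  2  1001→1 (1)
  3  0011→0 (0)
  4  0110→0 (1)
  5  1101→1 (0)
  6  1010→1 (1)
  7  0101→0 (1)
  8  1011→1 (1)
  9  0111→0 (1)
 10  1111→1 (0)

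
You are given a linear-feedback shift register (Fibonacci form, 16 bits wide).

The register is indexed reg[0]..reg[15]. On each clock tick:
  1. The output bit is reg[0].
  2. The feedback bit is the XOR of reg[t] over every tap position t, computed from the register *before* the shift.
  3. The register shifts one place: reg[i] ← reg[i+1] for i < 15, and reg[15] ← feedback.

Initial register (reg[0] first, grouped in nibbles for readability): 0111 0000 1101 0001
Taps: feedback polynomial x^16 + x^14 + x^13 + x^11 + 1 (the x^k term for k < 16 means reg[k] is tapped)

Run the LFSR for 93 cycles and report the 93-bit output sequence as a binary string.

011100001101000110100001100011111101000101110111010101000100111100001110011010111101110000001

tick  register→output (feedback)
  0  0111000011010001→0 (1)
  1  1110000110100011→1 (0)
  2  1100001101000110→1 (1)
  3  1000011010001101→1 (0)
  4  0000110100011010→0 (0)
  5  0001101000110100→0 (0)
  6  0011010001101000→0 (0)
  7  0110100011010000→0 (1)
  8  1101000110100001→1 (1)
  9  1010001101000011→1 (0)
 10  0100011010000110→0 (0)
 11  1000110100001100→1 (0)
 12  0001101000011000→0 (1)
 13  0011010000110001→0 (1)
 14  0110100001100011→0 (1)
 15  1101000011000111→1 (1)
 16  1010000110001111→1 (1)
 17  0100001100011111→0 (1)
 18  1000011000111111→1 (0)
 19  0000110001111110→0 (1)
 20  0001100011111101→0 (0)
 21  0011000111111010→0 (0)
 22  0110001111110100→0 (0)
 23  1100011111101000→1 (1)
 24  1000111111010001→1 (0)
 25  0001111110100010→0 (1)
 26  0011111101000101→0 (1)
 27  0111111010001011→0 (1)
 28  1111110100010111→1 (0)
 29  1111101000101110→1 (1)
 30  1111010001011101→1 (1)
 31  1110100010111011→1 (1)
 32  1101000101110111→1 (0)
 33  1010001011101110→1 (1)
 34  0100010111011101→0 (0)
 35  1000101110111010→1 (1)
 36  0001011101110101→0 (0)
 37  0010111011101010→0 (1)
 38  0101110111010101→0 (0)
 39  1011101110101010→1 (0)
 40  0111011101010100→0 (0)
 41  1110111010101000→1 (1)
 42  1101110101010001→1 (0)
 43  1011101010100010→1 (0)
 44  0111010101000100→0 (1)
 45  1110101010001001→1 (1)
 46  1101010100010011→1 (1)
 47  1010101000100111→1 (1)
 48  0101010001001111→0 (0)
 49  1010100010011110→1 (0)
 50  0101000100111100→0 (0)
 51  1010001001111000→1 (0)
 52  0100010011110000→0 (1)
 53  1000100111100001→1 (1)
 54  0001001111000011→0 (1)
 55  0010011110000111→0 (0)
 56  0100111100001110→0 (0)
 57  1001111000011100→1 (1)
 58  0011110000111001→0 (1)
 59  0111100001110011→0 (0)
 60  1111000011100110→1 (1)
 61  1110000111001101→1 (0)
 62  1100001110011010→1 (1)
 63  1000011100110101→1 (1)
 64  0000111001101011→0 (1)
 65  0001110011010111→0 (1)
 66  0011100110101111→0 (0)
 67  0111001101011110→0 (1)
 68  1110011010111101→1 (1)
 69  1100110101111011→1 (1)
 70  1001101011110111→1 (0)
 71  0011010111101110→0 (0)
 72  0110101111011100→0 (0)
 73  1101011110111000→1 (0)
 74  1010111101110000→1 (0)
 75  0101111011100000→0 (0)
 76  1011110111000000→1 (1)
 77  0111101110000001→0 (0)
 78  1111011100000010→1 (0)
 79  1110111000000100→1 (0)
 80  1101110000001000→1 (1)
 81  1011100000010001→1 (0)
 82  0111000000100010→0 (1)
 83  1110000001000101→1 (0)
 84  1100000010001010→1 (0)
 85  1000000100010100→1 (1)
 86  0000001000101001→0 (0)
 87  0000010001010010→0 (0)
 88  0000100010100100→0 (1)
 89  0001000101001001→0 (0)
 90  0010001010010010→0 (0)
 91  0100010100100100→0 (1)
 92  1000101001001001→1 (1)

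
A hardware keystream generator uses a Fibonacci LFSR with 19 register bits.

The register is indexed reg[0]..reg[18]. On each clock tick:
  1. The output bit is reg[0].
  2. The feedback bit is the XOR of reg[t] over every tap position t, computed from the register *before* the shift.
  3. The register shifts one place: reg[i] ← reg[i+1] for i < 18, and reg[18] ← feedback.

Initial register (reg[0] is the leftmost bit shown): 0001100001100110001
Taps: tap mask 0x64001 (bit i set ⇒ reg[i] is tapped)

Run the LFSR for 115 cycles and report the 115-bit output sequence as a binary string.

0001100001100110001011101001011010011010110111011001001001100000111100010000011011100001100010111011011110111101011

k : reg_k → out_k, fb_k
0: 0001100001100110001 → 0, fb=0
1: 0011000011001100010 → 0, fb=1
2: 0110000110011000101 → 0, fb=1
3: 1100001100110001011 → 1, fb=1
4: 1000011001100010111 → 1, fb=0
5: 0000110011000101110 → 0, fb=1
6: 0001100110001011101 → 0, fb=0
7: 0011001100010111010 → 0, fb=0
8: 0110011000101110100 → 0, fb=1
9: 1100110001011101001 → 1, fb=0
10: 1001100010111010010 → 1, fb=1
11: 0011000101110100101 → 0, fb=1
12: 0110001011101001011 → 0, fb=0
13: 1100010111010010110 → 1, fb=1
14: 1000101110100101101 → 1, fb=0
15: 0001011101001011010 → 0, fb=0
16: 0010111010010110100 → 0, fb=1
17: 0101110100101101001 → 0, fb=1
18: 1011101001011010011 → 1, fb=0
19: 0111010010110100110 → 0, fb=1
20: 1110100101101001101 → 1, fb=0
21: 1101001011010011010 → 1, fb=1
22: 1010010110100110101 → 1, fb=1
23: 0100101101001101011 → 0, fb=0
24: 1001011010011010110 → 1, fb=1
25: 0010110100110101101 → 0, fb=1
26: 0101101001101011011 → 0, fb=1
27: 1011010011010110111 → 1, fb=0
28: 0110100110101101110 → 0, fb=1
29: 1101001101011011101 → 1, fb=1
30: 1010011010110111011 → 1, fb=0
31: 0100110101101110110 → 0, fb=0
32: 1001101011011101100 → 1, fb=1
33: 0011010110111011001 → 0, fb=0
34: 0110101101110110010 → 0, fb=0
35: 1101011011101100100 → 1, fb=1
36: 1010110111011001001 → 1, fb=0
37: 0101101110110010010 → 0, fb=0
38: 1011011101100100100 → 1, fb=1
39: 0110111011001001001 → 0, fb=1
40: 1101110110010010011 → 1, fb=0
41: 1011101100100100110 → 1, fb=0
42: 0111011001001001100 → 0, fb=0
43: 1110110010010011000 → 1, fb=0
44: 1101100100100110000 → 1, fb=0
45: 1011001001001100000 → 1, fb=1
46: 0110010010011000001 → 0, fb=1
47: 1100100100110000011 → 1, fb=1
48: 1001001001100000111 → 1, fb=1
49: 0010010011000001111 → 0, fb=0
50: 0100100110000011110 → 0, fb=0
51: 1001001100000111100 → 1, fb=0
52: 0010011000001111000 → 0, fb=1
53: 0100110000011110001 → 0, fb=0
54: 1001100000111100010 → 1, fb=0
55: 0011000001111000100 → 0, fb=0
56: 0110000011110001000 → 0, fb=0
57: 1100000111100010000 → 1, fb=0
58: 1000001111000100000 → 1, fb=1
59: 0000011110001000001 → 0, fb=1
60: 0000111100010000011 → 0, fb=0
61: 0001111000100000110 → 0, fb=1
62: 0011110001000001101 → 0, fb=1
63: 0111100010000011011 → 0, fb=1
64: 1111000100000110111 → 1, fb=0
65: 1110001000001101110 → 1, fb=0
66: 1100010000011011100 → 1, fb=0
67: 1000100000110111000 → 1, fb=0
68: 0001000001101110000 → 0, fb=1
69: 0010000011011100001 → 0, fb=1
70: 0100000110111000011 → 0, fb=0
71: 1000001101110000110 → 1, fb=0
72: 0000011011100001100 → 0, fb=0
73: 0000110111000011000 → 0, fb=1
74: 0001101110000110001 → 0, fb=0
75: 0011011100001100010 → 0, fb=1
76: 0110111000011000101 → 0, fb=1
77: 1101110000110001011 → 1, fb=1
78: 1011100001100010111 → 1, fb=0
79: 0111000011000101110 → 0, fb=1
80: 1110000110001011101 → 1, fb=1
81: 1100001100010111011 → 1, fb=0
82: 1000011000101110110 → 1, fb=1
83: 0000110001011101101 → 0, fb=1
84: 0001100010111011011 → 0, fb=1
85: 0011000101110110111 → 0, fb=1
86: 0110001011101101111 → 0, fb=0
87: 1100010111011011110 → 1, fb=1
88: 1000101110110111101 → 1, fb=1
89: 0001011101101111011 → 0, fb=1
90: 0010111011011110111 → 0, fb=1
91: 0101110110111101111 → 0, fb=0
92: 1011101101111011110 → 1, fb=1
93: 0111011011110111101 → 0, fb=0
94: 1110110111101111010 → 1, fb=1
95: 1101101111011110101 → 1, fb=1
96: 1011011110111101011 → 1, fb=1
97: 0110111101111010111 → 0, fb=1
98: 1101111011110101111 → 1, fb=1
99: 1011110111101011111 → 1, fb=0
100: 0111101111010111110 → 0, fb=0
101: 1111011110101111100 → 1, fb=0
102: 1110111101011111000 → 1, fb=0
103: 1101111010111110000 → 1, fb=0
104: 1011110101111100000 → 1, fb=1
105: 0111101011111000001 → 0, fb=1
106: 1111010111110000011 → 1, fb=1
107: 1110101111100000111 → 1, fb=1
108: 1101011111000001111 → 1, fb=1
109: 1010111110000011111 → 1, fb=0
110: 0101111100000111110 → 0, fb=0
111: 1011111000001111100 → 1, fb=0
112: 0111110000011111000 → 0, fb=1
113: 1111100000111110001 → 1, fb=1
114: 1111000001111100011 → 1, fb=1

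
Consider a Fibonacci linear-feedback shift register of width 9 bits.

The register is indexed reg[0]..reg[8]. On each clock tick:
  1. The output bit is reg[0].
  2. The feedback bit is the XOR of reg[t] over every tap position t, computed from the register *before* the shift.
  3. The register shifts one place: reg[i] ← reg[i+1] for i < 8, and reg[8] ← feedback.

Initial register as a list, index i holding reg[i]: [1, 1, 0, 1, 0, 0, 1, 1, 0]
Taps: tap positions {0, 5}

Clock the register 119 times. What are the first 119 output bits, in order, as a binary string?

tick  register→output (feedback)
  0  110100110→1 (1)
  1  101001101→1 (0)
  2  010011010→0 (1)
  3  100110101→1 (1)
  4  001101011→0 (1)
  5  011010111→0 (0)
  6  110101110→1 (0)
  7  101011100→1 (0)
  8  010111000→0 (1)
  9  101110001→1 (1)
 10  011100011→0 (0)
 11  111000110→1 (1)
 12  110001101→1 (0)
 13  100011010→1 (0)
 14  000110100→0 (0)
 15  001101000→0 (1)
 16  011010001→0 (0)
 17  110100010→1 (1)
 18  101000101→1 (1)
 19  010001011→0 (1)
 20  100010111→1 (1)
 21  000101111→0 (1)
 22  001011111→0 (1)
 23  010111111→0 (1)
 24  101111111→1 (0)
 25  011111110→0 (1)
 26  111111101→1 (0)
 27  111111010→1 (0)
 28  111110100→1 (1)
 29  111101001→1 (0)
 30  111010010→1 (1)
 31  110100101→1 (1)
 32  101001011→1 (0)
 33  010010110→0 (0)
 34  100101100→1 (0)
 35  001011000→0 (1)
 36  010110001→0 (0)
 37  101100010→1 (1)
 38  011000101→0 (0)
 39  110001010→1 (0)
 40  100010100→1 (1)
 41  000101001→0 (1)
 42  001010011→0 (0)
 43  010100110→0 (0)
 44  101001100→1 (0)
 45  010011000→0 (1)
 46  100110001→1 (1)
 47  001100011→0 (0)
 48  011000110→0 (0)
 49  110001100→1 (0)
 50  100011000→1 (0)
 51  000110000→0 (0)
 52  001100000→0 (0)
 53  011000000→0 (0)
 54  110000000→1 (1)
 55  100000001→1 (1)
 56  000000011→0 (0)
 57  000000110→0 (0)
 58  000001100→0 (1)
 59  000011001→0 (1)
 60  000110011→0 (0)
 61  001100110→0 (0)
 62  011001100→0 (1)
 63  110011001→1 (0)
 64  100110010→1 (1)
 65  001100101→0 (0)
 66  011001010→0 (1)
 67  110010101→1 (1)
 68  100101011→1 (0)
 69  001010110→0 (0)
 70  010101100→0 (1)
 71  101011001→1 (0)
 72  010110010→0 (0)
 73  101100100→1 (1)
 74  011001001→0 (1)
 75  110010011→1 (1)
 76  100100111→1 (1)
 77  001001111→0 (1)
 78  010011111→0 (1)
 79  100111111→1 (0)
 80  001111110→0 (1)
 81  011111101→0 (1)
 82  111111011→1 (0)
 83  111110110→1 (1)
 84  111101101→1 (0)
 85  111011010→1 (0)
 86  110110100→1 (1)
 87  101101001→1 (0)
 88  011010010→0 (0)
 89  110100100→1 (1)
 90  101001001→1 (0)
 91  010010010→0 (0)
 92  100100100→1 (1)
 93  001001001→0 (1)
 94  010010011→0 (0)
 95  100100110→1 (1)
 96  001001101→0 (1)
 97  010011011→0 (1)
 98  100110111→1 (1)
 99  001101111→0 (1)
100  011011111→0 (1)
101  110111111→1 (0)
102  101111110→1 (0)
103  011111100→0 (1)
104  111111001→1 (0)
105  111110010→1 (1)
106  111100101→1 (1)
107  111001011→1 (0)
108  110010110→1 (1)
109  100101101→1 (0)
110  001011010→0 (1)
111  010110101→0 (0)
112  101101010→1 (0)
113  011010100→0 (0)
114  110101000→1 (0)
115  101010000→1 (1)
116  010100001→0 (0)
117  101000010→1 (1)
118  010000101→0 (0)

11010011010111000110100010111111101001011000101001100011000000011001100101011001001111110110100100100110111111001011010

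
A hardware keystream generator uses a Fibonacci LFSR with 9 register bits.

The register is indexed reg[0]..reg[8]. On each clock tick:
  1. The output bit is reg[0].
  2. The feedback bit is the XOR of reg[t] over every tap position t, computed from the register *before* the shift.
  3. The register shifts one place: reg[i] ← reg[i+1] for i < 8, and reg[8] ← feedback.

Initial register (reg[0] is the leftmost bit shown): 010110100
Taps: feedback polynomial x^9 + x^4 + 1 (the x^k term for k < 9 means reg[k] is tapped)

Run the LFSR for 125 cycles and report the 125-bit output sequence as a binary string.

k : reg_k → out_k, fb_k
0: 010110100 → 0, fb=1
1: 101101001 → 1, fb=1
2: 011010011 → 0, fb=1
3: 110100111 → 1, fb=1
4: 101001111 → 1, fb=1
5: 010011111 → 0, fb=1
6: 100111111 → 1, fb=0
7: 001111110 → 0, fb=1
8: 011111101 → 0, fb=1
9: 111111011 → 1, fb=0
10: 111110110 → 1, fb=0
11: 111101100 → 1, fb=1
12: 111011001 → 1, fb=0
13: 110110010 → 1, fb=0
14: 101100100 → 1, fb=1
15: 011001001 → 0, fb=0
16: 110010010 → 1, fb=0
17: 100100100 → 1, fb=1
18: 001001001 → 0, fb=0
19: 010010010 → 0, fb=1
20: 100100101 → 1, fb=1
21: 001001011 → 0, fb=0
22: 010010110 → 0, fb=1
23: 100101101 → 1, fb=1
24: 001011011 → 0, fb=1
25: 010110111 → 0, fb=1
26: 101101111 → 1, fb=1
27: 011011111 → 0, fb=1
28: 110111111 → 1, fb=0
29: 101111110 → 1, fb=0
30: 011111100 → 0, fb=1
31: 111111001 → 1, fb=0
32: 111110010 → 1, fb=0
33: 111100100 → 1, fb=1
34: 111001001 → 1, fb=1
35: 110010011 → 1, fb=0
36: 100100110 → 1, fb=1
37: 001001101 → 0, fb=0
38: 010011010 → 0, fb=1
39: 100110101 → 1, fb=0
40: 001101010 → 0, fb=0
41: 011010100 → 0, fb=1
42: 110101001 → 1, fb=1
43: 101010011 → 1, fb=0
44: 010100110 → 0, fb=0
45: 101001100 → 1, fb=1
46: 010011001 → 0, fb=1
47: 100110011 → 1, fb=0
48: 001100110 → 0, fb=0
49: 011001100 → 0, fb=0
50: 110011000 → 1, fb=0
51: 100110000 → 1, fb=0
52: 001100000 → 0, fb=0
53: 011000000 → 0, fb=0
54: 110000000 → 1, fb=1
55: 100000001 → 1, fb=1
56: 000000011 → 0, fb=0
57: 000000110 → 0, fb=0
58: 000001100 → 0, fb=0
59: 000011000 → 0, fb=1
60: 000110001 → 0, fb=1
61: 001100011 → 0, fb=0
62: 011000110 → 0, fb=0
63: 110001100 → 1, fb=1
64: 100011001 → 1, fb=0
65: 000110010 → 0, fb=1
66: 001100101 → 0, fb=0
67: 011001010 → 0, fb=0
68: 110010100 → 1, fb=0
69: 100101000 → 1, fb=1
70: 001010001 → 0, fb=1
71: 010100011 → 0, fb=0
72: 101000110 → 1, fb=1
73: 010001101 → 0, fb=0
74: 100011010 → 1, fb=0
75: 000110100 → 0, fb=1
76: 001101001 → 0, fb=0
77: 011010010 → 0, fb=1
78: 110100101 → 1, fb=1
79: 101001011 → 1, fb=1
80: 010010111 → 0, fb=1
81: 100101111 → 1, fb=1
82: 001011111 → 0, fb=1
83: 010111111 → 0, fb=1
84: 101111111 → 1, fb=0
85: 011111110 → 0, fb=1
86: 111111101 → 1, fb=0
87: 111111010 → 1, fb=0
88: 111110100 → 1, fb=0
89: 111101000 → 1, fb=1
90: 111010001 → 1, fb=0
91: 110100010 → 1, fb=1
92: 101000101 → 1, fb=1
93: 010001011 → 0, fb=0
94: 100010110 → 1, fb=0
95: 000101100 → 0, fb=0
96: 001011000 → 0, fb=1
97: 010110001 → 0, fb=1
98: 101100011 → 1, fb=1
99: 011000111 → 0, fb=0
100: 110001110 → 1, fb=1
101: 100011101 → 1, fb=0
102: 000111010 → 0, fb=1
103: 001110101 → 0, fb=1
104: 011101011 → 0, fb=0
105: 111010110 → 1, fb=0
106: 110101100 → 1, fb=1
107: 101011001 → 1, fb=0
108: 010110010 → 0, fb=1
109: 101100101 → 1, fb=1
110: 011001011 → 0, fb=0
111: 110010110 → 1, fb=0
112: 100101100 → 1, fb=1
113: 001011001 → 0, fb=1
114: 010110011 → 0, fb=1
115: 101100111 → 1, fb=1
116: 011001111 → 0, fb=0
117: 110011110 → 1, fb=0
118: 100111100 → 1, fb=0
119: 001111000 → 0, fb=1
120: 011110001 → 0, fb=1
121: 111100011 → 1, fb=1
122: 111000111 → 1, fb=1
123: 110001111 → 1, fb=1
124: 100011111 → 1, fb=0

01011010011111101100100100101101111110010011010100110011000000011000110010100011010010111111101000101100011101011001011001111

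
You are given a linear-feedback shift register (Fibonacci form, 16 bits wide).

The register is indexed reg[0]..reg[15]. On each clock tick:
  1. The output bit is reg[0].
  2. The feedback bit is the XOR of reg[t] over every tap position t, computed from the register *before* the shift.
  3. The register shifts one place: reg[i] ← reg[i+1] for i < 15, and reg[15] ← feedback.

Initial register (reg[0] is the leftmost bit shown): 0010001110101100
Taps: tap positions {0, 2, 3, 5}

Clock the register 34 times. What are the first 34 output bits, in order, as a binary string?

0010001110101100110001011110000101

k : reg_k → out_k, fb_k
0: 0010001110101100 → 0, fb=1
1: 0100011101011001 → 0, fb=1
2: 1000111010110011 → 1, fb=0
3: 0001110101100110 → 0, fb=0
4: 0011101011001100 → 0, fb=0
5: 0111010110011000 → 0, fb=1
6: 1110101100110001 → 1, fb=0
7: 1101011001100010 → 1, fb=1
8: 1010110011000101 → 1, fb=1
9: 0101100110001011 → 0, fb=1
10: 1011001100010111 → 1, fb=1
11: 0110011000101111 → 0, fb=0
12: 1100110001011110 → 1, fb=0
13: 1001100010111100 → 1, fb=0
14: 0011000101111000 → 0, fb=0
15: 0110001011110000 → 0, fb=1
16: 1100010111100001 → 1, fb=0
17: 1000101111000010 → 1, fb=1
18: 0001011110000101 → 0, fb=0
19: 0010111100001010 → 0, fb=0
20: 0101111000010100 → 0, fb=0
21: 1011110000101000 → 1, fb=0
22: 0111100001010000 → 0, fb=0
23: 1111000010100000 → 1, fb=1
24: 1110000101000001 → 1, fb=0
25: 1100001010000010 → 1, fb=1
26: 1000010100000101 → 1, fb=0
27: 0000101000001010 → 0, fb=0
28: 0001010000010100 → 0, fb=0
29: 0010100000101000 → 0, fb=1
30: 0101000001010001 → 0, fb=1
31: 1010000010100011 → 1, fb=0
32: 0100000101000110 → 0, fb=0
33: 1000001010001100 → 1, fb=1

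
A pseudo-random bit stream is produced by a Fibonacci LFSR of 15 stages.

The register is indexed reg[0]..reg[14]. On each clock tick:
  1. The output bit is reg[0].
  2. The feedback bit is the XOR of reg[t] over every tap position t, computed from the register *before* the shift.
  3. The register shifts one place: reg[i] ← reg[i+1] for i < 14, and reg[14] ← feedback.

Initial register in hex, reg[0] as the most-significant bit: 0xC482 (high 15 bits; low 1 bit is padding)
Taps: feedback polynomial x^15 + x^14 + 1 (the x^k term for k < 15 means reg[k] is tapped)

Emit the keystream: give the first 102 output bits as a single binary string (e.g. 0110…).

k : reg_k → out_k, fb_k
0: 110001001000001 → 1, fb=0
1: 100010010000010 → 1, fb=1
2: 000100100000101 → 0, fb=1
3: 001001000001011 → 0, fb=1
4: 010010000010111 → 0, fb=1
5: 100100000101111 → 1, fb=0
6: 001000001011110 → 0, fb=0
7: 010000010111100 → 0, fb=0
8: 100000101111000 → 1, fb=1
9: 000001011110001 → 0, fb=1
10: 000010111100011 → 0, fb=1
11: 000101111000111 → 0, fb=1
12: 001011110001111 → 0, fb=1
13: 010111100011111 → 0, fb=1
14: 101111000111111 → 1, fb=0
15: 011110001111110 → 0, fb=0
16: 111100011111100 → 1, fb=1
17: 111000111111001 → 1, fb=0
18: 110001111110010 → 1, fb=1
19: 100011111100101 → 1, fb=0
20: 000111111001010 → 0, fb=0
21: 001111110010100 → 0, fb=0
22: 011111100101000 → 0, fb=0
23: 111111001010000 → 1, fb=1
24: 111110010100001 → 1, fb=0
25: 111100101000010 → 1, fb=1
26: 111001010000101 → 1, fb=0
27: 110010100001010 → 1, fb=1
28: 100101000010101 → 1, fb=0
29: 001010000101010 → 0, fb=0
30: 010100001010100 → 0, fb=0
31: 101000010101000 → 1, fb=1
32: 010000101010001 → 0, fb=1
33: 100001010100011 → 1, fb=0
34: 000010101000110 → 0, fb=0
35: 000101010001100 → 0, fb=0
36: 001010100011000 → 0, fb=0
37: 010101000110000 → 0, fb=0
38: 101010001100000 → 1, fb=1
39: 010100011000001 → 0, fb=1
40: 101000110000011 → 1, fb=0
41: 010001100000110 → 0, fb=0
42: 100011000001100 → 1, fb=1
43: 000110000011001 → 0, fb=1
44: 001100000110011 → 0, fb=1
45: 011000001100111 → 0, fb=1
46: 110000011001111 → 1, fb=0
47: 100000110011110 → 1, fb=1
48: 000001100111101 → 0, fb=1
49: 000011001111011 → 0, fb=1
50: 000110011110111 → 0, fb=1
51: 001100111101111 → 0, fb=1
52: 011001111011111 → 0, fb=1
53: 110011110111111 → 1, fb=0
54: 100111101111110 → 1, fb=1
55: 001111011111101 → 0, fb=1
56: 011110111111011 → 0, fb=1
57: 111101111110111 → 1, fb=0
58: 111011111101110 → 1, fb=1
59: 110111111011101 → 1, fb=0
60: 101111110111010 → 1, fb=1
61: 011111101110101 → 0, fb=1
62: 111111011101011 → 1, fb=0
63: 111110111010110 → 1, fb=1
64: 111101110101101 → 1, fb=0
65: 111011101011010 → 1, fb=1
66: 110111010110101 → 1, fb=0
67: 101110101101010 → 1, fb=1
68: 011101011010101 → 0, fb=1
69: 111010110101011 → 1, fb=0
70: 110101101010110 → 1, fb=1
71: 101011010101101 → 1, fb=0
72: 010110101011010 → 0, fb=0
73: 101101010110100 → 1, fb=1
74: 011010101101001 → 0, fb=1
75: 110101011010011 → 1, fb=0
76: 101010110100110 → 1, fb=1
77: 010101101001101 → 0, fb=1
78: 101011010011011 → 1, fb=0
79: 010110100110110 → 0, fb=0
80: 101101001101100 → 1, fb=1
81: 011010011011001 → 0, fb=1
82: 110100110110011 → 1, fb=0
83: 101001101100110 → 1, fb=1
84: 010011011001101 → 0, fb=1
85: 100110110011011 → 1, fb=0
86: 001101100110110 → 0, fb=0
87: 011011001101100 → 0, fb=0
88: 110110011011000 → 1, fb=1
89: 101100110110001 → 1, fb=0
90: 011001101100010 → 0, fb=0
91: 110011011000100 → 1, fb=1
92: 100110110001001 → 1, fb=0
93: 001101100010010 → 0, fb=0
94: 011011000100100 → 0, fb=0
95: 110110001001000 → 1, fb=1
96: 101100010010001 → 1, fb=0
97: 011000100100010 → 0, fb=0
98: 110001001000100 → 1, fb=1
99: 100010010001001 → 1, fb=0
100: 000100100010010 → 0, fb=0
101: 001001000100100 → 0, fb=0

110001001000001011110001111110010100001010100011000001100111101111110111010110101011010011011001101100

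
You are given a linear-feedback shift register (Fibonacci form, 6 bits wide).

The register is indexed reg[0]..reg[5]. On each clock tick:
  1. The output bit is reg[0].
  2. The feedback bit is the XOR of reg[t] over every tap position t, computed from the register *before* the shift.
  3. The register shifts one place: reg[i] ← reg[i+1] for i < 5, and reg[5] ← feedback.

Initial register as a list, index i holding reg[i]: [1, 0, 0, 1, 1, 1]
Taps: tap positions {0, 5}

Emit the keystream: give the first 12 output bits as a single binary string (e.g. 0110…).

100111000101

step | reg (before) | out | fb
   0 | 100111 | 1 | 0
   1 | 001110 | 0 | 0
   2 | 011100 | 0 | 0
   3 | 111000 | 1 | 1
   4 | 110001 | 1 | 0
   5 | 100010 | 1 | 1
   6 | 000101 | 0 | 1
   7 | 001011 | 0 | 1
   8 | 010111 | 0 | 1
   9 | 101111 | 1 | 0
  10 | 011110 | 0 | 0
  11 | 111100 | 1 | 1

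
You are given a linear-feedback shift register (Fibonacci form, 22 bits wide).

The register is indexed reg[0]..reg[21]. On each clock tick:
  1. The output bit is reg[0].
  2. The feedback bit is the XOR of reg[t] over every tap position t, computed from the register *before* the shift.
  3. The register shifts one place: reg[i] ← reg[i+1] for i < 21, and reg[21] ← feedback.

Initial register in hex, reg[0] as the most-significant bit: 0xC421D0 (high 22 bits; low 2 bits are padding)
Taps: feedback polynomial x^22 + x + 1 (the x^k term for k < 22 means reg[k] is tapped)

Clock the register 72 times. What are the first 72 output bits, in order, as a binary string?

step | reg (before) | out | fb
   0 | 1100010000100001110100 | 1 | 0
   1 | 1000100001000011101000 | 1 | 1
   2 | 0001000010000111010001 | 0 | 0
   3 | 0010000100001110100010 | 0 | 0
   4 | 0100001000011101000100 | 0 | 1
   5 | 1000010000111010001001 | 1 | 1
   6 | 0000100001110100010011 | 0 | 0
   7 | 0001000011101000100110 | 0 | 0
   8 | 0010000111010001001100 | 0 | 0
   9 | 0100001110100010011000 | 0 | 1
  10 | 1000011101000100110001 | 1 | 1
  11 | 0000111010001001100011 | 0 | 0
  12 | 0001110100010011000110 | 0 | 0
  13 | 0011101000100110001100 | 0 | 0
  14 | 0111010001001100011000 | 0 | 1
  15 | 1110100010011000110001 | 1 | 0
  16 | 1101000100110001100010 | 1 | 0
  17 | 1010001001100011000100 | 1 | 1
  18 | 0100010011000110001001 | 0 | 1
  19 | 1000100110001100010011 | 1 | 1
  20 | 0001001100011000100111 | 0 | 0
  21 | 0010011000110001001110 | 0 | 0
  22 | 0100110001100010011100 | 0 | 1
  23 | 1001100011000100111001 | 1 | 1
  24 | 0011000110001001110011 | 0 | 0
  25 | 0110001100010011100110 | 0 | 1
  26 | 1100011000100111001101 | 1 | 0
  27 | 1000110001001110011010 | 1 | 1
  28 | 0001100010011100110101 | 0 | 0
  29 | 0011000100111001101010 | 0 | 0
  30 | 0110001001110011010100 | 0 | 1
  31 | 1100010011100110101001 | 1 | 0
  32 | 1000100111001101010010 | 1 | 1
  33 | 0001001110011010100101 | 0 | 0
  34 | 0010011100110101001010 | 0 | 0
  35 | 0100111001101010010100 | 0 | 1
  36 | 1001110011010100101001 | 1 | 1
  37 | 0011100110101001010011 | 0 | 0
  38 | 0111001101010010100110 | 0 | 1
  39 | 1110011010100101001101 | 1 | 0
  40 | 1100110101001010011010 | 1 | 0
  41 | 1001101010010100110100 | 1 | 1
  42 | 0011010100101001101001 | 0 | 0
  43 | 0110101001010011010010 | 0 | 1
  44 | 1101010010100110100101 | 1 | 0
  45 | 1010100101001101001010 | 1 | 1
  46 | 0101001010011010010101 | 0 | 1
  47 | 1010010100110100101011 | 1 | 1
  48 | 0100101001101001010111 | 0 | 1
  49 | 1001010011010010101111 | 1 | 1
  50 | 0010100110100101011111 | 0 | 0
  51 | 0101001101001010111110 | 0 | 1
  52 | 1010011010010101111101 | 1 | 1
  53 | 0100110100101011111011 | 0 | 1
  54 | 1001101001010111110111 | 1 | 1
  55 | 0011010010101111101111 | 0 | 0
  56 | 0110100101011111011110 | 0 | 1
  57 | 1101001010111110111101 | 1 | 0
  58 | 1010010101111101111010 | 1 | 1
  59 | 0100101011111011110101 | 0 | 1
  60 | 1001010111110111101011 | 1 | 1
  61 | 0010101111101111010111 | 0 | 0
  62 | 0101011111011110101110 | 0 | 1
  63 | 1010111110111101011101 | 1 | 1
  64 | 0101111101111010111011 | 0 | 1
  65 | 1011111011110101110111 | 1 | 1
  66 | 0111110111101011101111 | 0 | 1
  67 | 1111101111010111011111 | 1 | 0
  68 | 1111011110101110111110 | 1 | 0
  69 | 1110111101011101111100 | 1 | 0
  70 | 1101111010111011111000 | 1 | 0
  71 | 1011110101110111110000 | 1 | 1

110001000010000111010001001100011000100111001101010010100110100101011111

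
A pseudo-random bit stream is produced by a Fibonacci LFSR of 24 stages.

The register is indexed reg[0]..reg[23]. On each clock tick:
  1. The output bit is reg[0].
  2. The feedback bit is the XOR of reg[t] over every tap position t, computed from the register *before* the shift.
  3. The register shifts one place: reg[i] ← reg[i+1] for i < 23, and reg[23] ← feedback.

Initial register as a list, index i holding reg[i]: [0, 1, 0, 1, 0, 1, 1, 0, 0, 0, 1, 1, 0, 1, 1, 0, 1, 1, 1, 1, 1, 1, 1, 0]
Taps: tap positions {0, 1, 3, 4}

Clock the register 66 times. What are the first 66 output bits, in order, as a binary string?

k : reg_k → out_k, fb_k
0: 010101100011011011111110 → 0, fb=0
1: 101011000110110111111100 → 1, fb=0
2: 010110001101101111111000 → 0, fb=1
3: 101100011011011111110001 → 1, fb=0
4: 011000110110111111100010 → 0, fb=1
5: 110001101101111111000101 → 1, fb=0
6: 100011011011111110001010 → 1, fb=0
7: 000110110111111100010100 → 0, fb=0
8: 001101101111111000101000 → 0, fb=1
9: 011011011111110001010001 → 0, fb=0
10: 110110111111100010100010 → 1, fb=0
11: 101101111111000101000100 → 1, fb=0
12: 011011111110001010001000 → 0, fb=0
13: 110111111100010100010000 → 1, fb=0
14: 101111111000101000100000 → 1, fb=1
15: 011111110001010001000001 → 0, fb=1
16: 111111100010100010000011 → 1, fb=0
17: 111111000101000100000110 → 1, fb=0
18: 111110001010001000001100 → 1, fb=0
19: 111100010100010000011000 → 1, fb=1
20: 111000101000100000110001 → 1, fb=0
21: 110001010001000001100010 → 1, fb=0
22: 100010100010000011000100 → 1, fb=0
23: 000101000100000110001000 → 0, fb=1
24: 001010001000001100010001 → 0, fb=1
25: 010100010000011000100011 → 0, fb=0
26: 101000100000110001000110 → 1, fb=1
27: 010001000001100010001101 → 0, fb=1
28: 100010000011000100011011 → 1, fb=0
29: 000100000110001000110110 → 0, fb=1
30: 001000001100010001101101 → 0, fb=0
31: 010000011000100011011010 → 0, fb=1
32: 100000110001000110110101 → 1, fb=1
33: 000001100010001101101011 → 0, fb=0
34: 000011000100011011010110 → 0, fb=1
35: 000110001000110110101101 → 0, fb=0
36: 001100010001101101011010 → 0, fb=1
37: 011000100011011010110101 → 0, fb=1
38: 110001000110110101101011 → 1, fb=0
39: 100010001101101011010110 → 1, fb=0
40: 000100011011010110101100 → 0, fb=1
41: 001000110110101101011001 → 0, fb=0
42: 010001101101011010110010 → 0, fb=1
43: 100011011010110101100101 → 1, fb=0
44: 000110110101101011001010 → 0, fb=0
45: 001101101011010110010100 → 0, fb=1
46: 011011010110101100101001 → 0, fb=0
47: 110110101101011001010010 → 1, fb=0
48: 101101011010110010100100 → 1, fb=0
49: 011010110101100101001000 → 0, fb=0
50: 110101101011001010010000 → 1, fb=1
51: 101011010110010100100001 → 1, fb=0
52: 010110101100101001000010 → 0, fb=1
53: 101101011001010010000101 → 1, fb=0
54: 011010110010100100001010 → 0, fb=0
55: 110101100101001000010100 → 1, fb=1
56: 101011001010010000101001 → 1, fb=0
57: 010110010100100001010010 → 0, fb=1
58: 101100101001000010100101 → 1, fb=0
59: 011001010010000101001010 → 0, fb=1
60: 110010100100001010010101 → 1, fb=1
61: 100101001000010100101011 → 1, fb=0
62: 001010010000101001010110 → 0, fb=1
63: 010100100001010010101101 → 0, fb=0
64: 101001000010100101011010 → 1, fb=1
65: 010010000101001010110101 → 0, fb=0

010101100011011011111110001010001000001100010001101101011010110010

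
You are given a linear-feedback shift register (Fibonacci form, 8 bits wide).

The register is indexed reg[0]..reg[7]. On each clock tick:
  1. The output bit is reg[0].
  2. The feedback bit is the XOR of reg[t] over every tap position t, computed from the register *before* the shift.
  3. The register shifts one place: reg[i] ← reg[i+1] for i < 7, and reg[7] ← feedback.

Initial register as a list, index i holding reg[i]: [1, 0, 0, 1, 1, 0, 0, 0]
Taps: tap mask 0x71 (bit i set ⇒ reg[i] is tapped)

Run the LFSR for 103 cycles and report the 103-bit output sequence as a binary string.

tick  register→output (feedback)
  0  10011000→1 (0)
  1  00110000→0 (0)
  2  01100000→0 (0)
  3  11000000→1 (1)
  4  10000001→1 (1)
  5  00000011→0 (1)
  6  00000111→0 (0)
  7  00001110→0 (1)
  8  00011101→0 (0)
  9  00111010→0 (0)
 10  01110100→0 (1)
 11  11101001→1 (0)
 12  11010010→1 (0)
 13  10100100→1 (0)
 14  01001000→0 (1)
 15  10010001→1 (1)
 16  00100011→0 (1)
 17  01000111→0 (0)
 18  10001110→1 (0)
 19  00011100→0 (0)
 20  00111000→0 (1)
 21  01110001→0 (0)
 22  11100010→1 (0)
 23  11000100→1 (0)
 24  10001000→1 (0)
 25  00010000→0 (0)
 26  00100000→0 (0)
 27  01000000→0 (0)
 28  10000000→1 (1)
 29  00000001→0 (0)
 30  00000010→0 (1)
 31  00000101→0 (1)
 32  00001011→0 (0)
 33  00010110→0 (0)
 34  00101100→0 (0)
 35  01011000→0 (1)
 36  10110001→1 (1)
 37  01100011→0 (1)
 38  11000111→1 (1)
 39  10001111→1 (0)
 40  00011110→0 (1)
 41  00111101→0 (0)
 42  01111010→0 (0)
 43  11110100→1 (0)
 44  11101000→1 (0)
 45  11010000→1 (1)
 46  10100001→1 (1)
 47  01000011→0 (1)
 48  10000111→1 (1)
 49  00001111→0 (1)
 50  00011111→0 (1)
 51  00111111→0 (1)
 52  01111111→0 (1)
 53  11111111→1 (0)
 54  11111110→1 (0)
 55  11111100→1 (1)
 56  11111001→1 (0)
 57  11110010→1 (0)
 58  11100100→1 (0)
 59  11001000→1 (0)
 60  10010000→1 (1)
 61  00100001→0 (0)
 62  01000010→0 (1)
 63  10000101→1 (0)
 64  00001010→0 (0)
 65  00010100→0 (1)
 66  00101001→0 (1)
 67  01010011→0 (1)
 68  10100111→1 (1)
 69  01001111→0 (1)
 70  10011111→1 (0)
 71  00111110→0 (1)
 72  01111101→0 (0)
 73  11111010→1 (1)
 74  11110101→1 (0)
 75  11101010→1 (1)
 76  11010101→1 (0)
 77  10101010→1 (1)
 78  01010101→0 (1)
 79  10101011→1 (1)
 80  01010111→0 (0)
 81  10101110→1 (0)
 82  01011100→0 (0)
 83  10111000→1 (0)
 84  01110000→0 (0)
 85  11100000→1 (1)
 86  11000001→1 (1)
 87  10000011→1 (0)
 88  00000110→0 (0)
 89  00001100→0 (0)
 90  00011000→0 (1)
 91  00110001→0 (0)
 92  01100010→0 (1)
 93  11000101→1 (0)
 94  10001010→1 (1)
 95  00010101→0 (1)
 96  00101011→0 (0)
 97  01010110→0 (0)
 98  10101100→1 (1)
 99  01011001→0 (1)
100  10110011→1 (0)
101  01100110→0 (0)
102  11001100→1 (1)

1001100000011101001000111000100000001011000111101000011111111001000010100111110101010111000001100010101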